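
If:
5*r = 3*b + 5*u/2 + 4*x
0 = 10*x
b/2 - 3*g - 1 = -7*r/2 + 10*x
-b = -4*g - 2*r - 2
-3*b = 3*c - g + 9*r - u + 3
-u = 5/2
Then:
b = 23/11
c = -5189/1320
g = 9/440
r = 1/220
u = -5/2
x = 0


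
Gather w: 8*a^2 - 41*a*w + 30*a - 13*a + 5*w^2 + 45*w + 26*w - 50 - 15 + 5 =8*a^2 + 17*a + 5*w^2 + w*(71 - 41*a) - 60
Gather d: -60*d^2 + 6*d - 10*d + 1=-60*d^2 - 4*d + 1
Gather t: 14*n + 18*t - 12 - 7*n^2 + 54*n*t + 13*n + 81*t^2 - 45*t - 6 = -7*n^2 + 27*n + 81*t^2 + t*(54*n - 27) - 18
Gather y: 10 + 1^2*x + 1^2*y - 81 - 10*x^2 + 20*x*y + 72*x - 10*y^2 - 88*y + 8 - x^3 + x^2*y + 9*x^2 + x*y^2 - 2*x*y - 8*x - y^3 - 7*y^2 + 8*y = -x^3 - x^2 + 65*x - y^3 + y^2*(x - 17) + y*(x^2 + 18*x - 79) - 63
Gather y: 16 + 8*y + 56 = 8*y + 72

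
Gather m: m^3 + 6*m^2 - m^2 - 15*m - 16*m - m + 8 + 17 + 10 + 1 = m^3 + 5*m^2 - 32*m + 36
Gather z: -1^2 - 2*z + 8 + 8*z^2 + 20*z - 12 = 8*z^2 + 18*z - 5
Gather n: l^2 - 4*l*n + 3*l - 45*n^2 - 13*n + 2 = l^2 + 3*l - 45*n^2 + n*(-4*l - 13) + 2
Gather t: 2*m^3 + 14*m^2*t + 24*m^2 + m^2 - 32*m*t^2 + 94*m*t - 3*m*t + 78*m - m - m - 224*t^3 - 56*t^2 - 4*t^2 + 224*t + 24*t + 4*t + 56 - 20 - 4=2*m^3 + 25*m^2 + 76*m - 224*t^3 + t^2*(-32*m - 60) + t*(14*m^2 + 91*m + 252) + 32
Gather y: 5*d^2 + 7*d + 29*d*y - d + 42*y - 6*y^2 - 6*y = 5*d^2 + 6*d - 6*y^2 + y*(29*d + 36)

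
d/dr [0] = 0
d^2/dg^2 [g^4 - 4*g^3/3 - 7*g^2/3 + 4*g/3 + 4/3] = 12*g^2 - 8*g - 14/3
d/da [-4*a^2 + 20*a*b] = -8*a + 20*b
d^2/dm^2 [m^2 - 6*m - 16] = 2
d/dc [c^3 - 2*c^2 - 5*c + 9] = 3*c^2 - 4*c - 5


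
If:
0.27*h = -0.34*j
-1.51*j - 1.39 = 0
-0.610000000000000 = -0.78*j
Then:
No Solution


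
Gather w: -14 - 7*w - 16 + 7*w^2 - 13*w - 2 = 7*w^2 - 20*w - 32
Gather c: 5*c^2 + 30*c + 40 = 5*c^2 + 30*c + 40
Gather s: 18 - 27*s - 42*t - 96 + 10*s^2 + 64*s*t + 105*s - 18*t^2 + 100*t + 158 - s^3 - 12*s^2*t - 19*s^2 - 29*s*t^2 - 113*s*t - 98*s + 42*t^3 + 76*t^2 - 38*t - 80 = -s^3 + s^2*(-12*t - 9) + s*(-29*t^2 - 49*t - 20) + 42*t^3 + 58*t^2 + 20*t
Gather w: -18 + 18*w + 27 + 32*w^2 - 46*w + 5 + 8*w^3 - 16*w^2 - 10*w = 8*w^3 + 16*w^2 - 38*w + 14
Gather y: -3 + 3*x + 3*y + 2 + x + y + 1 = 4*x + 4*y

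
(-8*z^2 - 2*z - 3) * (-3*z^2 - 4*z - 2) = 24*z^4 + 38*z^3 + 33*z^2 + 16*z + 6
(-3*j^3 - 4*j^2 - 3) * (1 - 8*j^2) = 24*j^5 + 32*j^4 - 3*j^3 + 20*j^2 - 3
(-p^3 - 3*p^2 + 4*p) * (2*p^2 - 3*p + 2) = -2*p^5 - 3*p^4 + 15*p^3 - 18*p^2 + 8*p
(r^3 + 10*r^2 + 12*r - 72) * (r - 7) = r^4 + 3*r^3 - 58*r^2 - 156*r + 504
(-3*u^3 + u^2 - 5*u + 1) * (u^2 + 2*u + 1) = -3*u^5 - 5*u^4 - 6*u^3 - 8*u^2 - 3*u + 1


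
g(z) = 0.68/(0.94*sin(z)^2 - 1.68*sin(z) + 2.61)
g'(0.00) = 0.17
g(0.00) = 0.26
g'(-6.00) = 0.15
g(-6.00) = 0.31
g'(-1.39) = 0.02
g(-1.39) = 0.13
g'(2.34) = -0.04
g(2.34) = 0.36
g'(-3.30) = -0.17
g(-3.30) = 0.29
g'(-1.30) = 0.02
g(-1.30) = 0.13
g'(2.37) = -0.05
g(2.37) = 0.36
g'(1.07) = 0.00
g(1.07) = 0.37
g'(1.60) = 0.00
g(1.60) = 0.36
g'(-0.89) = 0.07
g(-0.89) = 0.15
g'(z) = 0.68*(-1.88*sin(z)*cos(z) + 1.68*cos(z))/(0.94*sin(z)^2 - 1.68*sin(z) + 2.61)^2 = (1.1424 - 1.2784*sin(z))*cos(z)/(0.94*sin(z)^2 - 1.68*sin(z) + 2.61)^2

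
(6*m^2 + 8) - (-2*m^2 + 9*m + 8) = 8*m^2 - 9*m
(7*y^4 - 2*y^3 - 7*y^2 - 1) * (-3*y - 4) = -21*y^5 - 22*y^4 + 29*y^3 + 28*y^2 + 3*y + 4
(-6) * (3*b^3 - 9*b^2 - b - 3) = -18*b^3 + 54*b^2 + 6*b + 18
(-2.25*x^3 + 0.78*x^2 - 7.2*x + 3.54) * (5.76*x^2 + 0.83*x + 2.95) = -12.96*x^5 + 2.6253*x^4 - 47.4621*x^3 + 16.7154*x^2 - 18.3018*x + 10.443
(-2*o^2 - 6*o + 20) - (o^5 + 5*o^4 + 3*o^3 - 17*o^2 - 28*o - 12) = -o^5 - 5*o^4 - 3*o^3 + 15*o^2 + 22*o + 32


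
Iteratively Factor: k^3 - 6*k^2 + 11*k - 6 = (k - 1)*(k^2 - 5*k + 6) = (k - 2)*(k - 1)*(k - 3)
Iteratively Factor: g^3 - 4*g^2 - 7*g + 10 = (g + 2)*(g^2 - 6*g + 5) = (g - 5)*(g + 2)*(g - 1)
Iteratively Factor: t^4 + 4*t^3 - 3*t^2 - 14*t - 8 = (t - 2)*(t^3 + 6*t^2 + 9*t + 4) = (t - 2)*(t + 1)*(t^2 + 5*t + 4) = (t - 2)*(t + 1)*(t + 4)*(t + 1)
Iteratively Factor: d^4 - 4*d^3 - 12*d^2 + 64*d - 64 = (d + 4)*(d^3 - 8*d^2 + 20*d - 16) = (d - 2)*(d + 4)*(d^2 - 6*d + 8) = (d - 2)^2*(d + 4)*(d - 4)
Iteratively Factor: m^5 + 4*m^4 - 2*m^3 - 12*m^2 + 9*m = (m + 3)*(m^4 + m^3 - 5*m^2 + 3*m) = (m - 1)*(m + 3)*(m^3 + 2*m^2 - 3*m) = m*(m - 1)*(m + 3)*(m^2 + 2*m - 3) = m*(m - 1)*(m + 3)^2*(m - 1)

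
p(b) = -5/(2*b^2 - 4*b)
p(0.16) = 8.49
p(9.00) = -0.04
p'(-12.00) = 0.00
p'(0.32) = -11.76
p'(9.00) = 0.01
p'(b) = -5*(4 - 4*b)/(2*b^2 - 4*b)^2 = 5*(b - 1)/(b^2*(b - 2)^2)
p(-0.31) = -3.49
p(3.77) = -0.37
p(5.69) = -0.12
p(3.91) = -0.33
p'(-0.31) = -12.77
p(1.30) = 2.75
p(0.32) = 4.65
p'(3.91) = 0.26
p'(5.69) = 0.05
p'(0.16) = -48.46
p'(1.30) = 1.81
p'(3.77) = 0.31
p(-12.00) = -0.01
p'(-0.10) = -124.72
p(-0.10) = -11.90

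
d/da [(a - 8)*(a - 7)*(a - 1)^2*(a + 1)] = 5*a^4 - 64*a^3 + 210*a^2 - 80*a - 71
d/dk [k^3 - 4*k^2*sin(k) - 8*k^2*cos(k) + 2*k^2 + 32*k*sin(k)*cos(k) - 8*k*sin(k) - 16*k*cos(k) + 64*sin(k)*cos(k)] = 8*k^2*sin(k) - 4*k^2*cos(k) + 3*k^2 + 8*k*sin(k) - 24*k*cos(k) + 32*k*cos(2*k) + 4*k - 8*sin(k) + 16*sin(2*k) - 16*cos(k) + 64*cos(2*k)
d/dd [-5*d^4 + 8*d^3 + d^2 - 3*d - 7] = -20*d^3 + 24*d^2 + 2*d - 3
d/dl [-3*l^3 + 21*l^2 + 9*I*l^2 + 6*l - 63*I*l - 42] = -9*l^2 + l*(42 + 18*I) + 6 - 63*I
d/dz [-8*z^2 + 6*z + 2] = 6 - 16*z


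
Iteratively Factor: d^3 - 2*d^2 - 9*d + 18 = (d + 3)*(d^2 - 5*d + 6) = (d - 3)*(d + 3)*(d - 2)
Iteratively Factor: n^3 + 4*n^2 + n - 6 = (n + 3)*(n^2 + n - 2) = (n - 1)*(n + 3)*(n + 2)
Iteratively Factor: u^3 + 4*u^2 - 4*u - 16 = (u + 4)*(u^2 - 4) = (u - 2)*(u + 4)*(u + 2)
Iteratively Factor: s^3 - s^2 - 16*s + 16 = (s - 4)*(s^2 + 3*s - 4) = (s - 4)*(s + 4)*(s - 1)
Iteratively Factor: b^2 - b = (b)*(b - 1)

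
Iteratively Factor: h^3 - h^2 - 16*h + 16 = (h + 4)*(h^2 - 5*h + 4) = (h - 4)*(h + 4)*(h - 1)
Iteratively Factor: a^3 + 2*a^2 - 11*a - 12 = (a + 4)*(a^2 - 2*a - 3) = (a - 3)*(a + 4)*(a + 1)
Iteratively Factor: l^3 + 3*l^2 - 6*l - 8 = (l - 2)*(l^2 + 5*l + 4) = (l - 2)*(l + 4)*(l + 1)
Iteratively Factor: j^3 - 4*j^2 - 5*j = (j - 5)*(j^2 + j) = j*(j - 5)*(j + 1)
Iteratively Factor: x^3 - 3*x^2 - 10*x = (x + 2)*(x^2 - 5*x) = (x - 5)*(x + 2)*(x)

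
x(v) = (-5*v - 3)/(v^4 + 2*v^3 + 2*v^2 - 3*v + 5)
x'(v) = (-5*v - 3)*(-4*v^3 - 6*v^2 - 4*v + 3)/(v^4 + 2*v^3 + 2*v^2 - 3*v + 5)^2 - 5/(v^4 + 2*v^3 + 2*v^2 - 3*v + 5)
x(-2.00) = 0.37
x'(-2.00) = 0.11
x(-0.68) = 0.05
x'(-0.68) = -0.63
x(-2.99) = 0.20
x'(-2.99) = 0.15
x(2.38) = -0.22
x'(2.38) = 0.23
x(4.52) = -0.04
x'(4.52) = 0.02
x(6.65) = -0.01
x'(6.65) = 0.01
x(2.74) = -0.15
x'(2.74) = 0.14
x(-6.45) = 0.02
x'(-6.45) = 0.01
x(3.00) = -0.12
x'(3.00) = 0.11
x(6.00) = -0.02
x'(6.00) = 0.01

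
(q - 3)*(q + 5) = q^2 + 2*q - 15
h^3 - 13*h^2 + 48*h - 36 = (h - 6)^2*(h - 1)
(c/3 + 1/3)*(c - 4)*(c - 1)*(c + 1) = c^4/3 - c^3 - 5*c^2/3 + c + 4/3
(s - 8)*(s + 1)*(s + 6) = s^3 - s^2 - 50*s - 48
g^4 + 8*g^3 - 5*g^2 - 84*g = g*(g - 3)*(g + 4)*(g + 7)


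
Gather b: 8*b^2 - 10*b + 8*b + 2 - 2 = 8*b^2 - 2*b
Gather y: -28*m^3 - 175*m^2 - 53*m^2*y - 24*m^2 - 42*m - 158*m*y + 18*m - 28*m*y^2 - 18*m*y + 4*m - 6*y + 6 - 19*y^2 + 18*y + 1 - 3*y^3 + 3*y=-28*m^3 - 199*m^2 - 20*m - 3*y^3 + y^2*(-28*m - 19) + y*(-53*m^2 - 176*m + 15) + 7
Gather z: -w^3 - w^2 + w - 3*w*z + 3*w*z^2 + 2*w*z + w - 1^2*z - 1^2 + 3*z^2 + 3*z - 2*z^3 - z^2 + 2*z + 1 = -w^3 - w^2 + 2*w - 2*z^3 + z^2*(3*w + 2) + z*(4 - w)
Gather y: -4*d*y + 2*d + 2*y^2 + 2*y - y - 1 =2*d + 2*y^2 + y*(1 - 4*d) - 1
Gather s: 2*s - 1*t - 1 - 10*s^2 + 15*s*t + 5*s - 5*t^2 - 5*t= -10*s^2 + s*(15*t + 7) - 5*t^2 - 6*t - 1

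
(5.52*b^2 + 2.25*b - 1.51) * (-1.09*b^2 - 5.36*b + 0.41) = -6.0168*b^4 - 32.0397*b^3 - 8.1509*b^2 + 9.0161*b - 0.6191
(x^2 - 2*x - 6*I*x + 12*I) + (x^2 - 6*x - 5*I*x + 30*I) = 2*x^2 - 8*x - 11*I*x + 42*I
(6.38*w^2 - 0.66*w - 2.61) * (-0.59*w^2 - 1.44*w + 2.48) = -3.7642*w^4 - 8.7978*w^3 + 18.3127*w^2 + 2.1216*w - 6.4728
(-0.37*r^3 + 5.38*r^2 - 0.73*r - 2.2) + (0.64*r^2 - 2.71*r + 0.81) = -0.37*r^3 + 6.02*r^2 - 3.44*r - 1.39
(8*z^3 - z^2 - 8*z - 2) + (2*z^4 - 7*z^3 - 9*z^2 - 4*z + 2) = 2*z^4 + z^3 - 10*z^2 - 12*z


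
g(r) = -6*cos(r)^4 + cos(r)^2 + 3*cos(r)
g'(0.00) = 0.00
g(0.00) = -2.00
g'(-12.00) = 5.22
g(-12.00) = 0.20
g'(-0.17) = -3.05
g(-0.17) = -1.73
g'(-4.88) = -3.18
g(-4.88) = 0.52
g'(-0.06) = -1.13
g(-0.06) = -1.97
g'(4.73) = 3.03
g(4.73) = 0.05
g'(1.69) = -2.78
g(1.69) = -0.34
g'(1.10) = -1.49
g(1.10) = 1.31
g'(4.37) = 3.05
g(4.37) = -0.97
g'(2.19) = -5.32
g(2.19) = -2.09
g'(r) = 24*sin(r)*cos(r)^3 - 2*sin(r)*cos(r) - 3*sin(r)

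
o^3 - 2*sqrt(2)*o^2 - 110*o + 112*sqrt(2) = (o - 8*sqrt(2))*(o - sqrt(2))*(o + 7*sqrt(2))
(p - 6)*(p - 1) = p^2 - 7*p + 6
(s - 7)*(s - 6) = s^2 - 13*s + 42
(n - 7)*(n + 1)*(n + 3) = n^3 - 3*n^2 - 25*n - 21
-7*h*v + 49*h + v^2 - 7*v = (-7*h + v)*(v - 7)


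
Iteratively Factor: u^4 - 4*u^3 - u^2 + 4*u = (u - 1)*(u^3 - 3*u^2 - 4*u) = u*(u - 1)*(u^2 - 3*u - 4) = u*(u - 1)*(u + 1)*(u - 4)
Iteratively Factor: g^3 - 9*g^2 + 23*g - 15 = (g - 3)*(g^2 - 6*g + 5) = (g - 5)*(g - 3)*(g - 1)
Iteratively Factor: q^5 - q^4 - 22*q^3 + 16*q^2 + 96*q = (q - 4)*(q^4 + 3*q^3 - 10*q^2 - 24*q) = (q - 4)*(q - 3)*(q^3 + 6*q^2 + 8*q) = (q - 4)*(q - 3)*(q + 2)*(q^2 + 4*q) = q*(q - 4)*(q - 3)*(q + 2)*(q + 4)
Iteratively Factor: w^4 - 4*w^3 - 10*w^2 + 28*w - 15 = (w - 5)*(w^3 + w^2 - 5*w + 3) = (w - 5)*(w - 1)*(w^2 + 2*w - 3) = (w - 5)*(w - 1)^2*(w + 3)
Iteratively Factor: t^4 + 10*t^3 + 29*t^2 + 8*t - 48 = (t + 3)*(t^3 + 7*t^2 + 8*t - 16) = (t + 3)*(t + 4)*(t^2 + 3*t - 4) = (t - 1)*(t + 3)*(t + 4)*(t + 4)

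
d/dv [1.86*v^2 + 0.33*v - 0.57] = 3.72*v + 0.33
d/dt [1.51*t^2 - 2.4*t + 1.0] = 3.02*t - 2.4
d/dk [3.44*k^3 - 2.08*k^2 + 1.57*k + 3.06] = 10.32*k^2 - 4.16*k + 1.57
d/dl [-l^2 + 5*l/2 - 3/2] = 5/2 - 2*l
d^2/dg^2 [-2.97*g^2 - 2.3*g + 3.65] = -5.94000000000000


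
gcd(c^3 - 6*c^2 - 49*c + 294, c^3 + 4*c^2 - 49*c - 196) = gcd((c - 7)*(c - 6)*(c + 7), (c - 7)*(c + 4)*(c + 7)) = c^2 - 49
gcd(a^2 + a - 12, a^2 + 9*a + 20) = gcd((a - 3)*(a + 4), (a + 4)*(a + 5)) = a + 4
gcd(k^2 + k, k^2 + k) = k^2 + k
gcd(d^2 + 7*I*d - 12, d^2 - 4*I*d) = 1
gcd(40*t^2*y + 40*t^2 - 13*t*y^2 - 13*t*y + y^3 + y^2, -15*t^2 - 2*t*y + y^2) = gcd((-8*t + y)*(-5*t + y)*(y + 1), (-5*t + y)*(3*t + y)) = -5*t + y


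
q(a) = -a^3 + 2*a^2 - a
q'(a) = -3*a^2 + 4*a - 1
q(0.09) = -0.07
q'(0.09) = -0.66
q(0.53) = -0.12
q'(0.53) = 0.28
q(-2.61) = 34.01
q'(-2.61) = -31.88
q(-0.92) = 3.39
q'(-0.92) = -7.22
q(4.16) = -41.54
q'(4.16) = -36.28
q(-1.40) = 8.06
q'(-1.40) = -12.48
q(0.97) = -0.00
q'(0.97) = 0.06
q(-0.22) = 0.33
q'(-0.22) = -2.03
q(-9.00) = 900.00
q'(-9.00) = -280.00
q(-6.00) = 294.00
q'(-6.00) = -133.00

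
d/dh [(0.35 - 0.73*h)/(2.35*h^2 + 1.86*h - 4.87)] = (1.7155*h^2 - 1.645*h + 2.9041)/(5.5225*h^4 + 8.742*h^3 - 19.4294*h^2 - 18.1164*h + 23.7169)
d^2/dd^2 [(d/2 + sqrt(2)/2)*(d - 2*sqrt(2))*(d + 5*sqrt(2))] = 3*d + 4*sqrt(2)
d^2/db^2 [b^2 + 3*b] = 2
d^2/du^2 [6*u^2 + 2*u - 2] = 12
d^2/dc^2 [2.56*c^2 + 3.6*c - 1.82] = 5.12000000000000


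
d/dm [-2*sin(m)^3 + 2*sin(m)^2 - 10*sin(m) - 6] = 2*(-3*sin(m)^2 + 2*sin(m) - 5)*cos(m)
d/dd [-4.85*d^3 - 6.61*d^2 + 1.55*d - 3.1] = -14.55*d^2 - 13.22*d + 1.55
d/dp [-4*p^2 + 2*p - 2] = 2 - 8*p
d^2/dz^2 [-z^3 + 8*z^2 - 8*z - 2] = 16 - 6*z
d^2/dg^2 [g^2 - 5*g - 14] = 2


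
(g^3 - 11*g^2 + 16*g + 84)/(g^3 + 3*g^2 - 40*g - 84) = (g - 7)/(g + 7)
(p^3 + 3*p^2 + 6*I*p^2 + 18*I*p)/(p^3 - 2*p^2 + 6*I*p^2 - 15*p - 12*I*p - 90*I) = p/(p - 5)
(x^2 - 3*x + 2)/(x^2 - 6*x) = (x^2 - 3*x + 2)/(x*(x - 6))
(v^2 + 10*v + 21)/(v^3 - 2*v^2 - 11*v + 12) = (v + 7)/(v^2 - 5*v + 4)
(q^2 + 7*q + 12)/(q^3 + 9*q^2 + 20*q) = (q + 3)/(q*(q + 5))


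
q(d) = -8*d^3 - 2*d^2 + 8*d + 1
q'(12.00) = -3496.00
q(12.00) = -14015.00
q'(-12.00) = -3400.00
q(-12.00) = 13441.00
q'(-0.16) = 8.03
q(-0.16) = -0.30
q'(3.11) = -236.57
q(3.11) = -234.11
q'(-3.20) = -224.96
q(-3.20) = 217.06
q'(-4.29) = -416.54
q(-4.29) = 561.50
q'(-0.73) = -1.87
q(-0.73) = -2.79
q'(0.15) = 6.86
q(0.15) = 2.13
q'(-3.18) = -221.98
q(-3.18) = 212.59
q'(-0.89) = -7.45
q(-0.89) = -2.06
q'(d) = -24*d^2 - 4*d + 8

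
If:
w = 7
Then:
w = 7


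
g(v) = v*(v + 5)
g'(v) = 2*v + 5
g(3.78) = 33.19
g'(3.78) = 12.56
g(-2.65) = -6.23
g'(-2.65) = -0.30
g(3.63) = 31.33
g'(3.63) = 12.26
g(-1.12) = -4.35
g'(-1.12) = 2.76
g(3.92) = 34.97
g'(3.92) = 12.84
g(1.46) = 9.43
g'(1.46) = 7.92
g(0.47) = 2.57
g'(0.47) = 5.94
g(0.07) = 0.35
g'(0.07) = 5.14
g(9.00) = 126.00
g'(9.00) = 23.00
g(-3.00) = -6.00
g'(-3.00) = -1.00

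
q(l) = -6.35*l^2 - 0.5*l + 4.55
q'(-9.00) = 113.80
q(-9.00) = -505.30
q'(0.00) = -0.50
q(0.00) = 4.55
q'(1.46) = -19.04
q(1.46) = -9.72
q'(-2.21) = 27.57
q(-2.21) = -25.36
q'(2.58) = -33.27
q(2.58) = -39.01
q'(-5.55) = 69.98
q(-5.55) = -188.27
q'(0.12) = -2.02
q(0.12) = 4.40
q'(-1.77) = 21.98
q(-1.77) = -14.46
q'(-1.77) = 21.98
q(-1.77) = -14.46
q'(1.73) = -22.47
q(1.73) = -15.32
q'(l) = -12.7*l - 0.5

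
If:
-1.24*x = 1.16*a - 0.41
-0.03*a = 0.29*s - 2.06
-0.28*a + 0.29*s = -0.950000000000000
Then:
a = 9.71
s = 6.10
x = -8.75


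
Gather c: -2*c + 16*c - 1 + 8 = 14*c + 7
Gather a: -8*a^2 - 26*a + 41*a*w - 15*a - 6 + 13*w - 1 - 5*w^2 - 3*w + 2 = -8*a^2 + a*(41*w - 41) - 5*w^2 + 10*w - 5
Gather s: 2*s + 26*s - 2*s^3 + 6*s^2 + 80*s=-2*s^3 + 6*s^2 + 108*s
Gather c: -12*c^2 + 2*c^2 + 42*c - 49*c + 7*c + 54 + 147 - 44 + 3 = 160 - 10*c^2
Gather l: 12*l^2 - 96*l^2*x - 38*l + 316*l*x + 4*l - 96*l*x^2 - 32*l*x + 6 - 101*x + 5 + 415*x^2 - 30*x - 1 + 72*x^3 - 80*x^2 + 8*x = l^2*(12 - 96*x) + l*(-96*x^2 + 284*x - 34) + 72*x^3 + 335*x^2 - 123*x + 10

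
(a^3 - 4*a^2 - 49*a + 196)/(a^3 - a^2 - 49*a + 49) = (a - 4)/(a - 1)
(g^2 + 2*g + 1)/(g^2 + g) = (g + 1)/g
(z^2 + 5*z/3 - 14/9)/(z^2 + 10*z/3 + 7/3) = (z - 2/3)/(z + 1)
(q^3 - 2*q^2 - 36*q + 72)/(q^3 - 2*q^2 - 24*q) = (q^2 + 4*q - 12)/(q*(q + 4))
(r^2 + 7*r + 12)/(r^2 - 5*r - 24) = (r + 4)/(r - 8)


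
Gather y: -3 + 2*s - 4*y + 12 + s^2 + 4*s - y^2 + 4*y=s^2 + 6*s - y^2 + 9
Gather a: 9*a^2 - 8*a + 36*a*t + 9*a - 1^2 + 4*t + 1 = 9*a^2 + a*(36*t + 1) + 4*t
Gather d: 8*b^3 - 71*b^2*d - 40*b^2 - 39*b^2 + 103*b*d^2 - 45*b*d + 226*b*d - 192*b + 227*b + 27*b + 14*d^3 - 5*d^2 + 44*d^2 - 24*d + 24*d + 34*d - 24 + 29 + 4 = 8*b^3 - 79*b^2 + 62*b + 14*d^3 + d^2*(103*b + 39) + d*(-71*b^2 + 181*b + 34) + 9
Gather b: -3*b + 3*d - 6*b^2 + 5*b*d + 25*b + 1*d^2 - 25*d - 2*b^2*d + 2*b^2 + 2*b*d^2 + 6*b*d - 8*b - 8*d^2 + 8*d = b^2*(-2*d - 4) + b*(2*d^2 + 11*d + 14) - 7*d^2 - 14*d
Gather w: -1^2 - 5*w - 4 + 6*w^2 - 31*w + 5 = 6*w^2 - 36*w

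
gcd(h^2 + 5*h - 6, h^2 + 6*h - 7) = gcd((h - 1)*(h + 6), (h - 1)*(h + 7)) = h - 1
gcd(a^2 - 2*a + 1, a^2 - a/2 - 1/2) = a - 1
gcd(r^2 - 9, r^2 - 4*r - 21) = r + 3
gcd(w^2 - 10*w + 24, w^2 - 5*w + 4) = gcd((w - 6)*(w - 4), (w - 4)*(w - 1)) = w - 4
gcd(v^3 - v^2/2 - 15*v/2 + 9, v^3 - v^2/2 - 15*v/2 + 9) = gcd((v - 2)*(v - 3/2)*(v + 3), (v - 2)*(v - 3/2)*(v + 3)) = v^3 - v^2/2 - 15*v/2 + 9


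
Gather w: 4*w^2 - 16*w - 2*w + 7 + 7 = 4*w^2 - 18*w + 14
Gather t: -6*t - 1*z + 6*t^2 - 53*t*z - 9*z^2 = 6*t^2 + t*(-53*z - 6) - 9*z^2 - z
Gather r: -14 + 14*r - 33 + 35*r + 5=49*r - 42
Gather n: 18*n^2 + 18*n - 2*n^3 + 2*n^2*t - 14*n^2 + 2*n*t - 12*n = -2*n^3 + n^2*(2*t + 4) + n*(2*t + 6)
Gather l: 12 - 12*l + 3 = 15 - 12*l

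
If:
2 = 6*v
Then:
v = 1/3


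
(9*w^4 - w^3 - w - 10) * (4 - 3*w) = -27*w^5 + 39*w^4 - 4*w^3 + 3*w^2 + 26*w - 40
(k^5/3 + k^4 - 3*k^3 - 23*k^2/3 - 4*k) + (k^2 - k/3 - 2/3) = k^5/3 + k^4 - 3*k^3 - 20*k^2/3 - 13*k/3 - 2/3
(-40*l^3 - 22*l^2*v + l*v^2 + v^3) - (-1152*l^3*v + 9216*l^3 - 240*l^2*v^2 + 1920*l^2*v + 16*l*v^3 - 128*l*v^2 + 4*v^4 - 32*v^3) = 1152*l^3*v - 9256*l^3 + 240*l^2*v^2 - 1942*l^2*v - 16*l*v^3 + 129*l*v^2 - 4*v^4 + 33*v^3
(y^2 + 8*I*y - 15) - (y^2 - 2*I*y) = 10*I*y - 15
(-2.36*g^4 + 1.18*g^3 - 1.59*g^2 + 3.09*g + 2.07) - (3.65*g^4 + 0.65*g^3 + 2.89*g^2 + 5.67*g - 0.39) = -6.01*g^4 + 0.53*g^3 - 4.48*g^2 - 2.58*g + 2.46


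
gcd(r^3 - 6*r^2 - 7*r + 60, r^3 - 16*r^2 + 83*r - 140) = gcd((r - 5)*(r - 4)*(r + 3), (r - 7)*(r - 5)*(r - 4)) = r^2 - 9*r + 20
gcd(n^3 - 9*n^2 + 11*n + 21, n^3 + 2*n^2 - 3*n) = 1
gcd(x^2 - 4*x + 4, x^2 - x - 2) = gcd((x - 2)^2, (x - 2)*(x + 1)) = x - 2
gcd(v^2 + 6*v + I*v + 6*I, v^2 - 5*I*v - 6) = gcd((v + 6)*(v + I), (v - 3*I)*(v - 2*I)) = 1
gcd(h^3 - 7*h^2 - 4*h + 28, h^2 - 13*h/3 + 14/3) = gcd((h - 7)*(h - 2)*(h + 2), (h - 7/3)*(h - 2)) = h - 2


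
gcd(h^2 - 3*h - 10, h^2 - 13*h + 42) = 1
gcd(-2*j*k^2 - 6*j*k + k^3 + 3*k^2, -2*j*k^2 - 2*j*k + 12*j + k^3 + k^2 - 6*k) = 2*j*k + 6*j - k^2 - 3*k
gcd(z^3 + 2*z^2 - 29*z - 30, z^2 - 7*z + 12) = 1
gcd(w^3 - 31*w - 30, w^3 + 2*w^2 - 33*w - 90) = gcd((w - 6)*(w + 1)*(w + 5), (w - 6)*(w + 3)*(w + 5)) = w^2 - w - 30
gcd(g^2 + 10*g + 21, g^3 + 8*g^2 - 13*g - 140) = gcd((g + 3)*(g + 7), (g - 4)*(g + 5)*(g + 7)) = g + 7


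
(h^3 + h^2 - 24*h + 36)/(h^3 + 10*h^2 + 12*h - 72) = (h - 3)/(h + 6)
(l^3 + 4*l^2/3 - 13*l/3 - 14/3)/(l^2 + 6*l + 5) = (3*l^2 + l - 14)/(3*(l + 5))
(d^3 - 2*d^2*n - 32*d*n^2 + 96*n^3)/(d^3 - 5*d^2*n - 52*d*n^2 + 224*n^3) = (d^2 + 2*d*n - 24*n^2)/(d^2 - d*n - 56*n^2)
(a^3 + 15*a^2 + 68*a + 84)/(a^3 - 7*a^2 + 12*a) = (a^3 + 15*a^2 + 68*a + 84)/(a*(a^2 - 7*a + 12))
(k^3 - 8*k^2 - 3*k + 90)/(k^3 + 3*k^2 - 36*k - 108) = (k - 5)/(k + 6)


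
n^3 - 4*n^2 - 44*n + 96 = (n - 8)*(n - 2)*(n + 6)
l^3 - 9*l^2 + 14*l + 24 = (l - 6)*(l - 4)*(l + 1)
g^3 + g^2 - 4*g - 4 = (g - 2)*(g + 1)*(g + 2)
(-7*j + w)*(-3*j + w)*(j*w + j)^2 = 21*j^4*w^2 + 42*j^4*w + 21*j^4 - 10*j^3*w^3 - 20*j^3*w^2 - 10*j^3*w + j^2*w^4 + 2*j^2*w^3 + j^2*w^2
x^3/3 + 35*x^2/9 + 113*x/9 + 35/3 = (x/3 + 1)*(x + 5/3)*(x + 7)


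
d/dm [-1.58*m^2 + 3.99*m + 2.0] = 3.99 - 3.16*m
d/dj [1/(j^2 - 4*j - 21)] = 2*(2 - j)/(-j^2 + 4*j + 21)^2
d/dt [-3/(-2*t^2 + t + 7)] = 3*(1 - 4*t)/(-2*t^2 + t + 7)^2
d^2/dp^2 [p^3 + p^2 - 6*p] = 6*p + 2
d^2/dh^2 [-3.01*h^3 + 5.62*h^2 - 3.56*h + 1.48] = 11.24 - 18.06*h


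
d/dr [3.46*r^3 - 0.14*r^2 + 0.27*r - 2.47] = 10.38*r^2 - 0.28*r + 0.27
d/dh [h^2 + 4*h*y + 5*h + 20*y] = 2*h + 4*y + 5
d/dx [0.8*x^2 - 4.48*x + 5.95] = 1.6*x - 4.48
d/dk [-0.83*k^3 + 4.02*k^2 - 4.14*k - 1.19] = -2.49*k^2 + 8.04*k - 4.14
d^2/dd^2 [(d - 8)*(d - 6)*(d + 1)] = 6*d - 26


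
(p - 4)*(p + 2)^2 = p^3 - 12*p - 16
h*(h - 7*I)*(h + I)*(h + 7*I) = h^4 + I*h^3 + 49*h^2 + 49*I*h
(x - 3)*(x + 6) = x^2 + 3*x - 18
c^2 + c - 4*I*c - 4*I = (c + 1)*(c - 4*I)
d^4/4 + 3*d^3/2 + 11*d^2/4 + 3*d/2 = d*(d/4 + 1/2)*(d + 1)*(d + 3)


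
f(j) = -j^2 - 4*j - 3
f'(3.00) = -10.00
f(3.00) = -24.00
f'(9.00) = -22.00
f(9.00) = -120.00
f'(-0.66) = -2.68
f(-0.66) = -0.80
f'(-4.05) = 4.10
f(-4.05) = -3.20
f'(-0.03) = -3.94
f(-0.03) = -2.88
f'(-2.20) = 0.40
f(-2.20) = 0.96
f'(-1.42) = -1.16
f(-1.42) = 0.66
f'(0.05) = -4.10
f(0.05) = -3.20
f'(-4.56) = 5.12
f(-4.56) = -5.55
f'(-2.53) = 1.06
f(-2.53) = 0.72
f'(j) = -2*j - 4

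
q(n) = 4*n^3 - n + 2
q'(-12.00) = 1727.00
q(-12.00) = -6898.00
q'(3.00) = 107.00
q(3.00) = 107.00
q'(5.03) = 302.61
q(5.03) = 506.02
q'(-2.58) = 78.88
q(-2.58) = -64.11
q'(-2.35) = 65.27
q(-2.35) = -47.56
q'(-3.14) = 117.32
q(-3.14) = -118.70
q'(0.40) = 0.92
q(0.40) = 1.86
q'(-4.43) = 234.50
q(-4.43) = -341.32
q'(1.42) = 23.20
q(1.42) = 12.03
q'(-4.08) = 198.76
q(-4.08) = -265.59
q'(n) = 12*n^2 - 1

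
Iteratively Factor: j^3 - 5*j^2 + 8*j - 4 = (j - 1)*(j^2 - 4*j + 4) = (j - 2)*(j - 1)*(j - 2)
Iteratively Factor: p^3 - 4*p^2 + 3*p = (p - 3)*(p^2 - p) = (p - 3)*(p - 1)*(p)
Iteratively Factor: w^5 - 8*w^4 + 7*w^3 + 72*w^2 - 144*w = (w - 4)*(w^4 - 4*w^3 - 9*w^2 + 36*w) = w*(w - 4)*(w^3 - 4*w^2 - 9*w + 36) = w*(w - 4)^2*(w^2 - 9) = w*(w - 4)^2*(w + 3)*(w - 3)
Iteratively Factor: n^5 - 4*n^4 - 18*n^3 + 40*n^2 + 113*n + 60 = (n - 4)*(n^4 - 18*n^2 - 32*n - 15) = (n - 4)*(n + 3)*(n^3 - 3*n^2 - 9*n - 5) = (n - 5)*(n - 4)*(n + 3)*(n^2 + 2*n + 1) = (n - 5)*(n - 4)*(n + 1)*(n + 3)*(n + 1)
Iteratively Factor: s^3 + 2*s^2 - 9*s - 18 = (s + 2)*(s^2 - 9) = (s + 2)*(s + 3)*(s - 3)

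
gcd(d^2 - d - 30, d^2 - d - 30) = d^2 - d - 30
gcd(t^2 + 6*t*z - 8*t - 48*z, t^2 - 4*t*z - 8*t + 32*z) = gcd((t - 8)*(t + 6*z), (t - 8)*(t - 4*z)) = t - 8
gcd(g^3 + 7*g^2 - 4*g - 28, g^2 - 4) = g^2 - 4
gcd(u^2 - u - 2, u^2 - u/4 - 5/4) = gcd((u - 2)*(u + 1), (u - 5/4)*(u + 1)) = u + 1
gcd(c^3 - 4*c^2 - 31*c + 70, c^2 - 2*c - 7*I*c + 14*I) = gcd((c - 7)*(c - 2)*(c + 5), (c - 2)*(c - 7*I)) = c - 2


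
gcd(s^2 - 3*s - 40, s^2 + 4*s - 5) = s + 5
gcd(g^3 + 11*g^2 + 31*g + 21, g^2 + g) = g + 1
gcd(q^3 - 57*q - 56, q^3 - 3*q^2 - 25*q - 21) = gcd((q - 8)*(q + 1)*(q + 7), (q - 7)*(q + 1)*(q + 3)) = q + 1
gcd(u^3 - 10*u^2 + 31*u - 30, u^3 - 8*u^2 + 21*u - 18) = u^2 - 5*u + 6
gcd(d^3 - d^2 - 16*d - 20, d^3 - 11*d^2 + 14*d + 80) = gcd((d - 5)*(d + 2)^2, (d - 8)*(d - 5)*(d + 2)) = d^2 - 3*d - 10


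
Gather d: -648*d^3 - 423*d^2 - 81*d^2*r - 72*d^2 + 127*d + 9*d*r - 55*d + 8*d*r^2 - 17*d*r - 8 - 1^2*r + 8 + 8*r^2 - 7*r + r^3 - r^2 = -648*d^3 + d^2*(-81*r - 495) + d*(8*r^2 - 8*r + 72) + r^3 + 7*r^2 - 8*r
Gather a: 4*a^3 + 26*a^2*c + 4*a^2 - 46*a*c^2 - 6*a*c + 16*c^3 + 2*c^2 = 4*a^3 + a^2*(26*c + 4) + a*(-46*c^2 - 6*c) + 16*c^3 + 2*c^2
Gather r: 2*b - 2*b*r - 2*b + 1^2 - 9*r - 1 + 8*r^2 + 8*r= 8*r^2 + r*(-2*b - 1)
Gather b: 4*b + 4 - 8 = 4*b - 4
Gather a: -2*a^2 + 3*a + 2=-2*a^2 + 3*a + 2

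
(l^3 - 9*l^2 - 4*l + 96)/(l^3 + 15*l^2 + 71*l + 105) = (l^2 - 12*l + 32)/(l^2 + 12*l + 35)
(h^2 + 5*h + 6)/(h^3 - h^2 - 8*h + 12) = (h + 2)/(h^2 - 4*h + 4)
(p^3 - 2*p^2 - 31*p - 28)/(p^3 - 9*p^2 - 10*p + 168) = (p + 1)/(p - 6)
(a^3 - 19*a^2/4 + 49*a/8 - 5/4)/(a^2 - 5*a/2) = a - 9/4 + 1/(2*a)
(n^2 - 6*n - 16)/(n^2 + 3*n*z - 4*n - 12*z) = (n^2 - 6*n - 16)/(n^2 + 3*n*z - 4*n - 12*z)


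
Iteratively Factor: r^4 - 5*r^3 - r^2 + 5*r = (r + 1)*(r^3 - 6*r^2 + 5*r) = (r - 5)*(r + 1)*(r^2 - r) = (r - 5)*(r - 1)*(r + 1)*(r)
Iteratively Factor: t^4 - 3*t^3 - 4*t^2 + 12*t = (t - 3)*(t^3 - 4*t) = t*(t - 3)*(t^2 - 4) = t*(t - 3)*(t - 2)*(t + 2)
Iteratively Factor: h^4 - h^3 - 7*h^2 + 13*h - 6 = (h + 3)*(h^3 - 4*h^2 + 5*h - 2) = (h - 1)*(h + 3)*(h^2 - 3*h + 2) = (h - 1)^2*(h + 3)*(h - 2)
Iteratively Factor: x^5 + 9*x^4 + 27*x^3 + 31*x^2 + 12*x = (x)*(x^4 + 9*x^3 + 27*x^2 + 31*x + 12) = x*(x + 1)*(x^3 + 8*x^2 + 19*x + 12) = x*(x + 1)*(x + 4)*(x^2 + 4*x + 3) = x*(x + 1)*(x + 3)*(x + 4)*(x + 1)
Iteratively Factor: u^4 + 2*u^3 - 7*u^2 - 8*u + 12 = (u - 1)*(u^3 + 3*u^2 - 4*u - 12) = (u - 1)*(u + 2)*(u^2 + u - 6) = (u - 1)*(u + 2)*(u + 3)*(u - 2)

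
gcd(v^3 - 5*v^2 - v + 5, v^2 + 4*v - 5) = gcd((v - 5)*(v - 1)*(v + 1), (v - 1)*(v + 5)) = v - 1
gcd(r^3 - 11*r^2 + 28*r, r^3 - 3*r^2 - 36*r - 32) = 1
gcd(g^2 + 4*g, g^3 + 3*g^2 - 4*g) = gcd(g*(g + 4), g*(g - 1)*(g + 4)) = g^2 + 4*g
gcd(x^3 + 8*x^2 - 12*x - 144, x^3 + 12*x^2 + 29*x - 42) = x + 6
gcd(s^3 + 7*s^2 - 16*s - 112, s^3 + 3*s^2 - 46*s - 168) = s + 4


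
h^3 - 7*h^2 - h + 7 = (h - 7)*(h - 1)*(h + 1)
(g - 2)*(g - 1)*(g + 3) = g^3 - 7*g + 6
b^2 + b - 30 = (b - 5)*(b + 6)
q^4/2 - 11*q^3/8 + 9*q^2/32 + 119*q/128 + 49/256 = (q/2 + 1/4)*(q - 7/4)^2*(q + 1/4)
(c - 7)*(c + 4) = c^2 - 3*c - 28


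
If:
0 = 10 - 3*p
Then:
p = 10/3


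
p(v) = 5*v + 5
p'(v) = 5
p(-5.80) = -24.00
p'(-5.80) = 5.00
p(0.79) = 8.95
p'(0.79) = 5.00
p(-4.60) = -18.00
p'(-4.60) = 5.00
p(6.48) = 37.40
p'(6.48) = 5.00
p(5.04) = 30.20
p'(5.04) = 5.00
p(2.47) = 17.35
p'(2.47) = 5.00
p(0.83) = 9.15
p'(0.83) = 5.00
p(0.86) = 9.30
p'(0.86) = 5.00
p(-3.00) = -10.00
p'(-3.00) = 5.00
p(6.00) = 35.00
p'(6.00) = 5.00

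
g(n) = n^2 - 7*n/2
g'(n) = 2*n - 7/2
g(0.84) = -2.23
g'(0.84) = -1.82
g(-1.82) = 9.68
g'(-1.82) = -7.14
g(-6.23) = 60.62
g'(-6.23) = -15.96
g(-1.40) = 6.86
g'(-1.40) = -6.30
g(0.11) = -0.37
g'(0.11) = -3.28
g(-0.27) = 1.02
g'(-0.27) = -4.04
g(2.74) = -2.08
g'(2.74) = 1.98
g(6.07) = 15.60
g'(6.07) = 8.64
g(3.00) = -1.50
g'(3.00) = 2.50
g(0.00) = 0.00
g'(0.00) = -3.50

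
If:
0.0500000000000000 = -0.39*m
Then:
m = -0.13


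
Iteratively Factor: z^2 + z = (z + 1)*(z)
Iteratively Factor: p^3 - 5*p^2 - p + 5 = (p - 1)*(p^2 - 4*p - 5) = (p - 1)*(p + 1)*(p - 5)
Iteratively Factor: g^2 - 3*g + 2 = (g - 1)*(g - 2)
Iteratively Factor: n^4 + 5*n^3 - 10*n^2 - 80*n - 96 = (n + 2)*(n^3 + 3*n^2 - 16*n - 48) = (n - 4)*(n + 2)*(n^2 + 7*n + 12) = (n - 4)*(n + 2)*(n + 4)*(n + 3)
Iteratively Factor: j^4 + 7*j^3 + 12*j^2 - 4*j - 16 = (j + 4)*(j^3 + 3*j^2 - 4) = (j + 2)*(j + 4)*(j^2 + j - 2) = (j + 2)^2*(j + 4)*(j - 1)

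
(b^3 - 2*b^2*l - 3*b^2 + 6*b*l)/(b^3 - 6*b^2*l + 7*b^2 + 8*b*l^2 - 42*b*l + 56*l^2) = b*(b - 3)/(b^2 - 4*b*l + 7*b - 28*l)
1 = 1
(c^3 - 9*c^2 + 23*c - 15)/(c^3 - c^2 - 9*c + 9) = (c - 5)/(c + 3)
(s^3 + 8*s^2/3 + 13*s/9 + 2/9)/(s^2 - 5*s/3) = (9*s^3 + 24*s^2 + 13*s + 2)/(3*s*(3*s - 5))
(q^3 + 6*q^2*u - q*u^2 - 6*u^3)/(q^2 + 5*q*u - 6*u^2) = q + u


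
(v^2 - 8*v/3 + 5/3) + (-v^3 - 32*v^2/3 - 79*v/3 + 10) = -v^3 - 29*v^2/3 - 29*v + 35/3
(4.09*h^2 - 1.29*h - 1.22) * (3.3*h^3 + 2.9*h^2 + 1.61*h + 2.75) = 13.497*h^5 + 7.604*h^4 - 1.1821*h^3 + 5.6326*h^2 - 5.5117*h - 3.355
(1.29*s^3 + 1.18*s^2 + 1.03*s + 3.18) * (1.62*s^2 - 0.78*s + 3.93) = 2.0898*s^5 + 0.9054*s^4 + 5.8179*s^3 + 8.9856*s^2 + 1.5675*s + 12.4974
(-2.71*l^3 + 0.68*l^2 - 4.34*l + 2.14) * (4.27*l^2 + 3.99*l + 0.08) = -11.5717*l^5 - 7.9093*l^4 - 16.0354*l^3 - 8.1244*l^2 + 8.1914*l + 0.1712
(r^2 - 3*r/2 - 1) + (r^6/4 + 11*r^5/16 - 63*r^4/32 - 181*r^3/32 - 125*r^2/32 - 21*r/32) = r^6/4 + 11*r^5/16 - 63*r^4/32 - 181*r^3/32 - 93*r^2/32 - 69*r/32 - 1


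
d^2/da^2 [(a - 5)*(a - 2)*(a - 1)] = 6*a - 16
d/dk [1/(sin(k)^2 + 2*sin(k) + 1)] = -2*cos(k)/(sin(k) + 1)^3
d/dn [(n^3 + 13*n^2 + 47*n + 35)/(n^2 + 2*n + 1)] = (n^2 + 2*n - 23)/(n^2 + 2*n + 1)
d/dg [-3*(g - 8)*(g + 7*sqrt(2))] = -6*g - 21*sqrt(2) + 24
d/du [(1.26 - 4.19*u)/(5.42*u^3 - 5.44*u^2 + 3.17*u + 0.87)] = (45.4196*u^3 - 43.2812*u^2 + 13.7088*u - 7.6395)/(29.3764*u^6 - 58.9696*u^5 + 63.9564*u^4 - 25.0588*u^3 + 0.583299999999999*u^2 + 5.5158*u + 0.7569)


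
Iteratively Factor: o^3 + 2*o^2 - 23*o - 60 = (o - 5)*(o^2 + 7*o + 12) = (o - 5)*(o + 3)*(o + 4)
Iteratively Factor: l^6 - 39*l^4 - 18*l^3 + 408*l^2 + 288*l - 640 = (l + 2)*(l^5 - 2*l^4 - 35*l^3 + 52*l^2 + 304*l - 320) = (l + 2)*(l + 4)*(l^4 - 6*l^3 - 11*l^2 + 96*l - 80) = (l + 2)*(l + 4)^2*(l^3 - 10*l^2 + 29*l - 20) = (l - 4)*(l + 2)*(l + 4)^2*(l^2 - 6*l + 5) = (l - 4)*(l - 1)*(l + 2)*(l + 4)^2*(l - 5)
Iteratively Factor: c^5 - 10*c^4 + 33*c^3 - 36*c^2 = (c - 3)*(c^4 - 7*c^3 + 12*c^2) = (c - 4)*(c - 3)*(c^3 - 3*c^2) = (c - 4)*(c - 3)^2*(c^2) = c*(c - 4)*(c - 3)^2*(c)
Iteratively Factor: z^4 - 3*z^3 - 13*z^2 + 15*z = (z)*(z^3 - 3*z^2 - 13*z + 15) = z*(z - 5)*(z^2 + 2*z - 3) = z*(z - 5)*(z + 3)*(z - 1)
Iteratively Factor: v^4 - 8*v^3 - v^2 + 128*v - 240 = (v - 5)*(v^3 - 3*v^2 - 16*v + 48) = (v - 5)*(v - 4)*(v^2 + v - 12) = (v - 5)*(v - 4)*(v + 4)*(v - 3)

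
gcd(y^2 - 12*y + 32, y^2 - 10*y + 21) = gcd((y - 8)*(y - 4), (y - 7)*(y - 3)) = 1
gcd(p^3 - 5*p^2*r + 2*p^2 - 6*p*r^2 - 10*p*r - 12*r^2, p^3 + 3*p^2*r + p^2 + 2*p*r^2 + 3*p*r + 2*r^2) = p + r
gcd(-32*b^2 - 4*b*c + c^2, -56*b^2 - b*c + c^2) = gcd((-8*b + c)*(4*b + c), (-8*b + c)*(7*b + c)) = 8*b - c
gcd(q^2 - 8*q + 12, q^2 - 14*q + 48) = q - 6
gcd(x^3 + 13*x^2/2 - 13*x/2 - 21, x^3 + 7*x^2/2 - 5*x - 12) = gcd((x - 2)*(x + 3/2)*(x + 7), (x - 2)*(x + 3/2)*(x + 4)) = x^2 - x/2 - 3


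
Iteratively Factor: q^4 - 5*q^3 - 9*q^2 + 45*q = (q)*(q^3 - 5*q^2 - 9*q + 45) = q*(q - 3)*(q^2 - 2*q - 15) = q*(q - 5)*(q - 3)*(q + 3)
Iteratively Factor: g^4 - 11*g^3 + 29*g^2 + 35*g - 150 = (g - 5)*(g^3 - 6*g^2 - g + 30) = (g - 5)*(g + 2)*(g^2 - 8*g + 15) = (g - 5)^2*(g + 2)*(g - 3)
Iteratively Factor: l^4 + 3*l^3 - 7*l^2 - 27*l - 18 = (l + 2)*(l^3 + l^2 - 9*l - 9) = (l + 2)*(l + 3)*(l^2 - 2*l - 3) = (l + 1)*(l + 2)*(l + 3)*(l - 3)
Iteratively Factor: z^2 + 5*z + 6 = (z + 3)*(z + 2)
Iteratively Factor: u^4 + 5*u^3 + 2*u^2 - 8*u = (u + 4)*(u^3 + u^2 - 2*u) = (u - 1)*(u + 4)*(u^2 + 2*u) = u*(u - 1)*(u + 4)*(u + 2)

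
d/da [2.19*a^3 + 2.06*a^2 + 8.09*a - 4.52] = 6.57*a^2 + 4.12*a + 8.09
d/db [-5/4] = 0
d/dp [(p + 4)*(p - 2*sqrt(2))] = 2*p - 2*sqrt(2) + 4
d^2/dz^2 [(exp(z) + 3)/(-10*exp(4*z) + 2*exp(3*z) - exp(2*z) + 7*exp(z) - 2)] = (-900*exp(8*z) - 4580*exp(7*z) + 1344*exp(6*z) - 1092*exp(5*z) + 351*exp(4*z) + 805*exp(3*z) - 33*exp(2*z) - 137*exp(z) - 46)*exp(z)/(1000*exp(12*z) - 600*exp(11*z) + 420*exp(10*z) - 2228*exp(9*z) + 1482*exp(8*z) - 750*exp(7*z) + 1699*exp(6*z) - 1179*exp(5*z) + 441*exp(4*z) - 451*exp(3*z) + 306*exp(2*z) - 84*exp(z) + 8)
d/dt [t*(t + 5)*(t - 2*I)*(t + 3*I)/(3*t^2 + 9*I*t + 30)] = (2*t^3 + t^2*(5 + 18*I) + t*(-30 + 50*I) - 75)/(3*t^2 + 30*I*t - 75)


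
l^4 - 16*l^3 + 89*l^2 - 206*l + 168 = (l - 7)*(l - 4)*(l - 3)*(l - 2)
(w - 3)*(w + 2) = w^2 - w - 6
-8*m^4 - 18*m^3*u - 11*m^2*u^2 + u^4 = (-4*m + u)*(m + u)^2*(2*m + u)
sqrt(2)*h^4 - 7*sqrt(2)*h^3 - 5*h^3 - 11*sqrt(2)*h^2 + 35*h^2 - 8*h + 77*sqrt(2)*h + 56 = (h - 7)*(h - 4*sqrt(2))*(h + sqrt(2))*(sqrt(2)*h + 1)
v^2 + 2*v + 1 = (v + 1)^2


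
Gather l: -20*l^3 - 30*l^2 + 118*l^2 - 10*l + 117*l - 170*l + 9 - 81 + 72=-20*l^3 + 88*l^2 - 63*l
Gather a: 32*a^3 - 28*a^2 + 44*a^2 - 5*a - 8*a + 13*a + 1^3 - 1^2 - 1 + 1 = 32*a^3 + 16*a^2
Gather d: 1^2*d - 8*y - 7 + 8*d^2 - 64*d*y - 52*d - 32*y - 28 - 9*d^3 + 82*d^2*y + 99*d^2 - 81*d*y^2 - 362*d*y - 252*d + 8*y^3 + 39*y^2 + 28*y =-9*d^3 + d^2*(82*y + 107) + d*(-81*y^2 - 426*y - 303) + 8*y^3 + 39*y^2 - 12*y - 35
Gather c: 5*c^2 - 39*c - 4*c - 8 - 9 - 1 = 5*c^2 - 43*c - 18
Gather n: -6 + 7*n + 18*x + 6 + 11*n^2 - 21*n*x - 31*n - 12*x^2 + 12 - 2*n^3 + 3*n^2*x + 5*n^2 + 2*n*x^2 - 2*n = -2*n^3 + n^2*(3*x + 16) + n*(2*x^2 - 21*x - 26) - 12*x^2 + 18*x + 12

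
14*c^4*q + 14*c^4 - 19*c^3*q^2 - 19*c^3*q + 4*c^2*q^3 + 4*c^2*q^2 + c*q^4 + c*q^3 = (-2*c + q)*(-c + q)*(7*c + q)*(c*q + c)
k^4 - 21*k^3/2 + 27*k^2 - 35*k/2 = k*(k - 7)*(k - 5/2)*(k - 1)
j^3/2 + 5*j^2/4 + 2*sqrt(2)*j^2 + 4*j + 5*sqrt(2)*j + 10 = (j/2 + sqrt(2))*(j + 5/2)*(j + 2*sqrt(2))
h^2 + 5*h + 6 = (h + 2)*(h + 3)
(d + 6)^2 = d^2 + 12*d + 36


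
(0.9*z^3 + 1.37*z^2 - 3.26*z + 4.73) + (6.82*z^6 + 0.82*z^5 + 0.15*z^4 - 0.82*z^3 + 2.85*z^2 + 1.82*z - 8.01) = 6.82*z^6 + 0.82*z^5 + 0.15*z^4 + 0.0800000000000001*z^3 + 4.22*z^2 - 1.44*z - 3.28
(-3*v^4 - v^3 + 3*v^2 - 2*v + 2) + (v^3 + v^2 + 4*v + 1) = -3*v^4 + 4*v^2 + 2*v + 3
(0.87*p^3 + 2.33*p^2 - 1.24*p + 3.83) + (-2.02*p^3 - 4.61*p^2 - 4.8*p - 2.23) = -1.15*p^3 - 2.28*p^2 - 6.04*p + 1.6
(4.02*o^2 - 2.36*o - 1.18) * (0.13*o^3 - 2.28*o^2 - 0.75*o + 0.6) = 0.5226*o^5 - 9.4724*o^4 + 2.2124*o^3 + 6.8724*o^2 - 0.531*o - 0.708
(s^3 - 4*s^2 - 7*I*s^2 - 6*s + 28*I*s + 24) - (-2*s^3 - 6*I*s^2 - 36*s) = 3*s^3 - 4*s^2 - I*s^2 + 30*s + 28*I*s + 24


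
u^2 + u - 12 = (u - 3)*(u + 4)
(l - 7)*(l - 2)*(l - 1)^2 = l^4 - 11*l^3 + 33*l^2 - 37*l + 14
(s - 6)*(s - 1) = s^2 - 7*s + 6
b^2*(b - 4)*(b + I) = b^4 - 4*b^3 + I*b^3 - 4*I*b^2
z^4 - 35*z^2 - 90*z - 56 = (z - 7)*(z + 1)*(z + 2)*(z + 4)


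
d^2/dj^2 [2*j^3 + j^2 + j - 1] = 12*j + 2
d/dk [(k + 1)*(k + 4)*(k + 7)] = 3*k^2 + 24*k + 39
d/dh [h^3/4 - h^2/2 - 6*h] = 3*h^2/4 - h - 6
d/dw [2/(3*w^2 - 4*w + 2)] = 4*(2 - 3*w)/(3*w^2 - 4*w + 2)^2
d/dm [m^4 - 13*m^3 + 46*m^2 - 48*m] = 4*m^3 - 39*m^2 + 92*m - 48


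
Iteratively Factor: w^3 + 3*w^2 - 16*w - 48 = (w - 4)*(w^2 + 7*w + 12) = (w - 4)*(w + 3)*(w + 4)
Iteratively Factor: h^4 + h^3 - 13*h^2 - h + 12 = (h + 1)*(h^3 - 13*h + 12) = (h - 1)*(h + 1)*(h^2 + h - 12) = (h - 1)*(h + 1)*(h + 4)*(h - 3)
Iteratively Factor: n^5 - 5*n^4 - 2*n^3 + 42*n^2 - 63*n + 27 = (n - 3)*(n^4 - 2*n^3 - 8*n^2 + 18*n - 9) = (n - 3)*(n - 1)*(n^3 - n^2 - 9*n + 9) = (n - 3)*(n - 1)^2*(n^2 - 9) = (n - 3)^2*(n - 1)^2*(n + 3)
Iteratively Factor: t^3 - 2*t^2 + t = (t - 1)*(t^2 - t) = (t - 1)^2*(t)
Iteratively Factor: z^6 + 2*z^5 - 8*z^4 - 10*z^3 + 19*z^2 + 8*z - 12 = (z + 3)*(z^5 - z^4 - 5*z^3 + 5*z^2 + 4*z - 4) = (z - 1)*(z + 3)*(z^4 - 5*z^2 + 4) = (z - 1)*(z + 1)*(z + 3)*(z^3 - z^2 - 4*z + 4) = (z - 1)^2*(z + 1)*(z + 3)*(z^2 - 4) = (z - 2)*(z - 1)^2*(z + 1)*(z + 3)*(z + 2)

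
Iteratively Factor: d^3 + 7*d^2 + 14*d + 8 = (d + 4)*(d^2 + 3*d + 2) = (d + 1)*(d + 4)*(d + 2)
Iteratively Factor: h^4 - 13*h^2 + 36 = (h + 2)*(h^3 - 2*h^2 - 9*h + 18) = (h - 3)*(h + 2)*(h^2 + h - 6) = (h - 3)*(h - 2)*(h + 2)*(h + 3)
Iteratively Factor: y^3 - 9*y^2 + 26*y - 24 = (y - 3)*(y^2 - 6*y + 8) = (y - 4)*(y - 3)*(y - 2)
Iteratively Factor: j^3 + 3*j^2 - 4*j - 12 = (j - 2)*(j^2 + 5*j + 6) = (j - 2)*(j + 2)*(j + 3)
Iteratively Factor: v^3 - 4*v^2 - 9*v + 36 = (v - 3)*(v^2 - v - 12) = (v - 4)*(v - 3)*(v + 3)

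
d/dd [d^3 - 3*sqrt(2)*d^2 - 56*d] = 3*d^2 - 6*sqrt(2)*d - 56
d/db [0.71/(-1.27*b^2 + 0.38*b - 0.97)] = (1.8034*b - 0.2698)/(1.27*b^2 - 0.38*b + 0.97)^2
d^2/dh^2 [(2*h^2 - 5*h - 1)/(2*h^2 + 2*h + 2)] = (-7*h^3 - 9*h^2 + 12*h + 7)/(h^6 + 3*h^5 + 6*h^4 + 7*h^3 + 6*h^2 + 3*h + 1)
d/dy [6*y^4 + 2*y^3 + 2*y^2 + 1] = 2*y*(12*y^2 + 3*y + 2)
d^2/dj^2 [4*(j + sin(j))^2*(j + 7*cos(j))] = -28*(j + sin(j))^2*cos(j) - 8*(j + sin(j))*(j + 7*cos(j))*sin(j) - 16*(j + sin(j))*(7*sin(j) - 1)*(cos(j) + 1) + 8*(j + 7*cos(j))*(cos(j) + 1)^2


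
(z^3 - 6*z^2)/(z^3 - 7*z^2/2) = 2*(z - 6)/(2*z - 7)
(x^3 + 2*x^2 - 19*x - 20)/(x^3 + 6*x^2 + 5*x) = (x - 4)/x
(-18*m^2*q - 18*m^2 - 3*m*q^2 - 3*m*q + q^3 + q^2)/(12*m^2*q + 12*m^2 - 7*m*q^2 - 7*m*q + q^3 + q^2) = (-18*m^2 - 3*m*q + q^2)/(12*m^2 - 7*m*q + q^2)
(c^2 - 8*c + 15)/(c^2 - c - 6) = (c - 5)/(c + 2)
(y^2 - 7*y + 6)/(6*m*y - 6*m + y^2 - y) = (y - 6)/(6*m + y)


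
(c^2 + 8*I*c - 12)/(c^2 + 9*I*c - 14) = (c + 6*I)/(c + 7*I)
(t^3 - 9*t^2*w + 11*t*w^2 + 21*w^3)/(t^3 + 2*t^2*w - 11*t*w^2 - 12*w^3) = (t - 7*w)/(t + 4*w)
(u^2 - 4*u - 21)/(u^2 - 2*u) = (u^2 - 4*u - 21)/(u*(u - 2))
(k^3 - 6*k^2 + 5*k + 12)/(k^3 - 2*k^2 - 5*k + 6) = (k^2 - 3*k - 4)/(k^2 + k - 2)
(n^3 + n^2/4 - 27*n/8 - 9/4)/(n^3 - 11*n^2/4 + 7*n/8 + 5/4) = (8*n^2 + 18*n + 9)/(8*n^2 - 6*n - 5)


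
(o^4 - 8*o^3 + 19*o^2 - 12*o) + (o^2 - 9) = o^4 - 8*o^3 + 20*o^2 - 12*o - 9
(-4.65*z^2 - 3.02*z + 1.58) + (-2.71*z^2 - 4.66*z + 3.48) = -7.36*z^2 - 7.68*z + 5.06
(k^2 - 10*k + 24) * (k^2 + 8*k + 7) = k^4 - 2*k^3 - 49*k^2 + 122*k + 168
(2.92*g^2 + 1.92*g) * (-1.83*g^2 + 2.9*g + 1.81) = -5.3436*g^4 + 4.9544*g^3 + 10.8532*g^2 + 3.4752*g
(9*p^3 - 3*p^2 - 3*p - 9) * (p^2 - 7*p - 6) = 9*p^5 - 66*p^4 - 36*p^3 + 30*p^2 + 81*p + 54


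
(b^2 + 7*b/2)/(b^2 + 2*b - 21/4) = 2*b/(2*b - 3)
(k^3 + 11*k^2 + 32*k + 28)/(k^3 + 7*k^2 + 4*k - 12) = (k^2 + 9*k + 14)/(k^2 + 5*k - 6)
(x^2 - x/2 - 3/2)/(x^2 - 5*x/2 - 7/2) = (2*x - 3)/(2*x - 7)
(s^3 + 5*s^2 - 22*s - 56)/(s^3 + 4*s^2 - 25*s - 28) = (s + 2)/(s + 1)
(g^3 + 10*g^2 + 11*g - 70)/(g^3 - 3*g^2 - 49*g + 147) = (g^2 + 3*g - 10)/(g^2 - 10*g + 21)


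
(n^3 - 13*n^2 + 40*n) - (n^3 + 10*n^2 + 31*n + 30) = -23*n^2 + 9*n - 30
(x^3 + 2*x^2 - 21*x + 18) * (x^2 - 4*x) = x^5 - 2*x^4 - 29*x^3 + 102*x^2 - 72*x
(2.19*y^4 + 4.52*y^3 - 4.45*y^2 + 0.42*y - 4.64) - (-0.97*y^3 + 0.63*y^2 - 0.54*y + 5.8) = 2.19*y^4 + 5.49*y^3 - 5.08*y^2 + 0.96*y - 10.44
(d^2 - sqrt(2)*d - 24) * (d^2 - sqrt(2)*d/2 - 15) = d^4 - 3*sqrt(2)*d^3/2 - 38*d^2 + 27*sqrt(2)*d + 360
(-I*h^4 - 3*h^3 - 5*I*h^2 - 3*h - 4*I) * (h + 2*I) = -I*h^5 - h^4 - 11*I*h^3 + 7*h^2 - 10*I*h + 8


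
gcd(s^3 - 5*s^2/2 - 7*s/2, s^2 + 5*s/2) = s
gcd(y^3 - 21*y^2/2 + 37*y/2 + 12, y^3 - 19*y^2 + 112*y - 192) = y^2 - 11*y + 24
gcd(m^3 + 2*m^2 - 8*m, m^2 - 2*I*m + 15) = 1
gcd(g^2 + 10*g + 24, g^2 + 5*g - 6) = g + 6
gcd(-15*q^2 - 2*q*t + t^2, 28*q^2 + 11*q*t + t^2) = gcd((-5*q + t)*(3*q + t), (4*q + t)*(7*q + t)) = 1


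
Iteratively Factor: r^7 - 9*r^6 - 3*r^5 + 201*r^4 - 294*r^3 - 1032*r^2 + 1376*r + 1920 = (r - 4)*(r^6 - 5*r^5 - 23*r^4 + 109*r^3 + 142*r^2 - 464*r - 480) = (r - 4)*(r + 2)*(r^5 - 7*r^4 - 9*r^3 + 127*r^2 - 112*r - 240) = (r - 4)*(r + 1)*(r + 2)*(r^4 - 8*r^3 - r^2 + 128*r - 240) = (r - 5)*(r - 4)*(r + 1)*(r + 2)*(r^3 - 3*r^2 - 16*r + 48) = (r - 5)*(r - 4)*(r + 1)*(r + 2)*(r + 4)*(r^2 - 7*r + 12) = (r - 5)*(r - 4)^2*(r + 1)*(r + 2)*(r + 4)*(r - 3)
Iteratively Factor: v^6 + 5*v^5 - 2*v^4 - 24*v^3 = (v + 4)*(v^5 + v^4 - 6*v^3) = (v + 3)*(v + 4)*(v^4 - 2*v^3) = v*(v + 3)*(v + 4)*(v^3 - 2*v^2) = v^2*(v + 3)*(v + 4)*(v^2 - 2*v) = v^2*(v - 2)*(v + 3)*(v + 4)*(v)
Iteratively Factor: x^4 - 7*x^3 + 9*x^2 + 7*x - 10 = (x - 2)*(x^3 - 5*x^2 - x + 5) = (x - 5)*(x - 2)*(x^2 - 1) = (x - 5)*(x - 2)*(x - 1)*(x + 1)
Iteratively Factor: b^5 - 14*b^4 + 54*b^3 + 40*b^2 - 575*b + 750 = (b - 5)*(b^4 - 9*b^3 + 9*b^2 + 85*b - 150) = (b - 5)*(b - 2)*(b^3 - 7*b^2 - 5*b + 75) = (b - 5)^2*(b - 2)*(b^2 - 2*b - 15) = (b - 5)^3*(b - 2)*(b + 3)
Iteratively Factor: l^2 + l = (l)*(l + 1)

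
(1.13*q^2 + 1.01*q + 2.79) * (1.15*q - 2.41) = 1.2995*q^3 - 1.5618*q^2 + 0.7744*q - 6.7239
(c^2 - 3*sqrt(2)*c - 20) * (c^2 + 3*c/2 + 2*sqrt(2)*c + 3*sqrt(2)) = c^4 - sqrt(2)*c^3 + 3*c^3/2 - 32*c^2 - 3*sqrt(2)*c^2/2 - 40*sqrt(2)*c - 48*c - 60*sqrt(2)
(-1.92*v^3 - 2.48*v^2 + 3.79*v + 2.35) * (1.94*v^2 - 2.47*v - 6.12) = -3.7248*v^5 - 0.0687999999999995*v^4 + 25.2286*v^3 + 10.3753*v^2 - 28.9993*v - 14.382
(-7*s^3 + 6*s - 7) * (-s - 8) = 7*s^4 + 56*s^3 - 6*s^2 - 41*s + 56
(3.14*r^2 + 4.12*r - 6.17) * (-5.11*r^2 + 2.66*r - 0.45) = -16.0454*r^4 - 12.7008*r^3 + 41.0749*r^2 - 18.2662*r + 2.7765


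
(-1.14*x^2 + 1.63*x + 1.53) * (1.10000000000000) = -1.254*x^2 + 1.793*x + 1.683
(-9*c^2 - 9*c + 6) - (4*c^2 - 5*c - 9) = -13*c^2 - 4*c + 15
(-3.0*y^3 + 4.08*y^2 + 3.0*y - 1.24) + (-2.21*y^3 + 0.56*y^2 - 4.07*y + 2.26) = -5.21*y^3 + 4.64*y^2 - 1.07*y + 1.02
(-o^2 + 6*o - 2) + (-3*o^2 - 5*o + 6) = -4*o^2 + o + 4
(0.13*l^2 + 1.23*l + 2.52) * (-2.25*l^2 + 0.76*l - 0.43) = -0.2925*l^4 - 2.6687*l^3 - 4.7911*l^2 + 1.3863*l - 1.0836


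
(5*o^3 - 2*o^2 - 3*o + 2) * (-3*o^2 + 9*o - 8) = -15*o^5 + 51*o^4 - 49*o^3 - 17*o^2 + 42*o - 16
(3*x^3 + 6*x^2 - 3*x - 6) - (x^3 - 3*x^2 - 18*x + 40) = 2*x^3 + 9*x^2 + 15*x - 46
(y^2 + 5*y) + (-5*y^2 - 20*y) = -4*y^2 - 15*y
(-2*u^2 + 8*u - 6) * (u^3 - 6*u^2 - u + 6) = -2*u^5 + 20*u^4 - 52*u^3 + 16*u^2 + 54*u - 36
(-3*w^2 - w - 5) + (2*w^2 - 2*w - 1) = -w^2 - 3*w - 6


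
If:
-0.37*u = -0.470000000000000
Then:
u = 1.27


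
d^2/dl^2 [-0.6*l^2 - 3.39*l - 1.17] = -1.20000000000000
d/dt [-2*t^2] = -4*t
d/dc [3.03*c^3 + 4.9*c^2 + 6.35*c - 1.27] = 9.09*c^2 + 9.8*c + 6.35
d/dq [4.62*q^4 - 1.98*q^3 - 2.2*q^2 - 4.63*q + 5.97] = 18.48*q^3 - 5.94*q^2 - 4.4*q - 4.63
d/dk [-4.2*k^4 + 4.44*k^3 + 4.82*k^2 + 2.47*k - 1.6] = -16.8*k^3 + 13.32*k^2 + 9.64*k + 2.47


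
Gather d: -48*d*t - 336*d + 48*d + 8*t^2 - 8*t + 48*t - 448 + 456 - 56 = d*(-48*t - 288) + 8*t^2 + 40*t - 48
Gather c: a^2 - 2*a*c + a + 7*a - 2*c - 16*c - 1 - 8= a^2 + 8*a + c*(-2*a - 18) - 9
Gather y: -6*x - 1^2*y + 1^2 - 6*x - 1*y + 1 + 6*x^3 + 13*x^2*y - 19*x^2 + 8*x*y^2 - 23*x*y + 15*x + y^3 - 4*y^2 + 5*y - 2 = 6*x^3 - 19*x^2 + 3*x + y^3 + y^2*(8*x - 4) + y*(13*x^2 - 23*x + 3)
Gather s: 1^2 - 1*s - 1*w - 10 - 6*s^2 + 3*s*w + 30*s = -6*s^2 + s*(3*w + 29) - w - 9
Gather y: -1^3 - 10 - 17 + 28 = 0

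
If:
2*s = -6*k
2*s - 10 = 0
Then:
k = -5/3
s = 5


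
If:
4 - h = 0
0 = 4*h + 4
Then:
No Solution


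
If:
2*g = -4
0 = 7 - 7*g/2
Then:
No Solution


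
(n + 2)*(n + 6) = n^2 + 8*n + 12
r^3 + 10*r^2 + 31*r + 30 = (r + 2)*(r + 3)*(r + 5)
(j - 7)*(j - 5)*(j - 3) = j^3 - 15*j^2 + 71*j - 105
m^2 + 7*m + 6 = (m + 1)*(m + 6)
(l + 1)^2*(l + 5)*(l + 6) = l^4 + 13*l^3 + 53*l^2 + 71*l + 30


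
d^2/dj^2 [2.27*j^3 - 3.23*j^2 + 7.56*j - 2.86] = 13.62*j - 6.46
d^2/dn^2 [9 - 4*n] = 0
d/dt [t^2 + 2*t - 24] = 2*t + 2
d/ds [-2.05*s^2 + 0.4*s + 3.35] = 0.4 - 4.1*s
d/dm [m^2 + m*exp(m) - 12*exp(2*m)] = m*exp(m) + 2*m - 24*exp(2*m) + exp(m)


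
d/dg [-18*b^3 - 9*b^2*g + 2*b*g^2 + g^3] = -9*b^2 + 4*b*g + 3*g^2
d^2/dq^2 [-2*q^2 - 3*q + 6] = -4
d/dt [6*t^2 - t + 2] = 12*t - 1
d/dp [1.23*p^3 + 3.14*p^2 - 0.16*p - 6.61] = 3.69*p^2 + 6.28*p - 0.16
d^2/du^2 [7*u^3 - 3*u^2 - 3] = 42*u - 6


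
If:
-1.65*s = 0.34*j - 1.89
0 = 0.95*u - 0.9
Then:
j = 5.55882352941176 - 4.85294117647059*s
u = 0.95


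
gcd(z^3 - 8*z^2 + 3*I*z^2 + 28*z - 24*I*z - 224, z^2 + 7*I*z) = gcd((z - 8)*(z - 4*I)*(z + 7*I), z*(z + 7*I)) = z + 7*I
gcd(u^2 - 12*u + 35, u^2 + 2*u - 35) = u - 5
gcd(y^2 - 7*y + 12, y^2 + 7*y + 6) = 1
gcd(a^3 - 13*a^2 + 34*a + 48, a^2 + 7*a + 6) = a + 1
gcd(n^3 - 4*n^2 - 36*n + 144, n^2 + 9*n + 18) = n + 6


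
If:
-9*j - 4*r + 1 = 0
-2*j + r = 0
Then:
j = 1/17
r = 2/17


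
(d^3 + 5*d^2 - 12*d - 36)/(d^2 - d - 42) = (d^2 - d - 6)/(d - 7)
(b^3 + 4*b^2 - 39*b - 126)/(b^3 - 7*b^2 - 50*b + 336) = (b + 3)/(b - 8)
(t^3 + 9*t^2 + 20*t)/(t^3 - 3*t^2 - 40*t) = (t + 4)/(t - 8)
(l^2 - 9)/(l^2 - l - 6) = (l + 3)/(l + 2)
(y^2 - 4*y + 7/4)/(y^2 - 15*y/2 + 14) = (y - 1/2)/(y - 4)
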